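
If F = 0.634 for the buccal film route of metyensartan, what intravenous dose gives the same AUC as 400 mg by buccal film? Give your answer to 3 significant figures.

Systemic exposure from an extravascular dose = F × D_ev, so the equivalent IV dose is F × D_ev.
D_iv = F × D_ev = 0.634 × 400 = 253.6 mg

D_iv = 254 mg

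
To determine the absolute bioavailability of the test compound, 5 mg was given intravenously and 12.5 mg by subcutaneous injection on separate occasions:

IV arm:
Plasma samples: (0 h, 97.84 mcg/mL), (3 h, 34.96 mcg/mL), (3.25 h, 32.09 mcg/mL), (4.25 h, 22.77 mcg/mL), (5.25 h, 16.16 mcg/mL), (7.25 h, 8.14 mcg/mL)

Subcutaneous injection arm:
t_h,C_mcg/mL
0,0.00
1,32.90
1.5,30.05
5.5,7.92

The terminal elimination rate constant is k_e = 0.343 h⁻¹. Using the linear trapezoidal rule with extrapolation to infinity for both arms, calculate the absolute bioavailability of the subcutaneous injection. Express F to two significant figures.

Trapezoidal AUC_0→7.25 (IV):
  [0→3]: (97.84+34.96)/2 × 3 = 199.2
  [3→3.25]: (34.96+32.09)/2 × 0.25 = 8.38125
  [3.25→4.25]: (32.09+22.77)/2 × 1 = 27.43
  [4.25→5.25]: (22.77+16.16)/2 × 1 = 19.465
  [5.25→7.25]: (16.16+8.14)/2 × 2 = 24.3
  Sum = 278.77625 mcg/mL·h
IV tail: 8.14/0.343 = 23.732; AUC_iv,0→∞ = 278.77625 + 23.732 = 302.50825 mcg/mL·h
Trapezoidal AUC_0→5.5 (subcutaneous injection):
  [0→1]: (0.00+32.90)/2 × 1 = 16.45
  [1→1.5]: (32.90+30.05)/2 × 0.5 = 15.7375
  [1.5→5.5]: (30.05+7.92)/2 × 4 = 75.94
  Sum = 108.1275 mcg/mL·h
subcutaneous injection tail: 7.92/0.343 = 23.090; AUC_ev,0→∞ = 108.1275 + 23.090 = 131.2175 mcg/mL·h
F = (AUC_ev/D_ev)/(AUC_iv/D_iv) = (131.2175/12.5)/(302.50825/5) = 10.4974/60.50165 = 0.1735

F = 0.17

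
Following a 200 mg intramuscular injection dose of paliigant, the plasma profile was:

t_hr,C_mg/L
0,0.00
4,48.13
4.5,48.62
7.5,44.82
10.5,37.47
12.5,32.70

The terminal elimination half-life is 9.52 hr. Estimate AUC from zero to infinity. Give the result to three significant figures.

AUC = 903 mg/L·hr

Trapezoidal AUC_0→12.5:
  [0→4]: (0.00+48.13)/2 × 4 = 96.26
  [4→4.5]: (48.13+48.62)/2 × 0.5 = 24.1875
  [4.5→7.5]: (48.62+44.82)/2 × 3 = 140.16
  [7.5→10.5]: (44.82+37.47)/2 × 3 = 123.435
  [10.5→12.5]: (37.47+32.70)/2 × 2 = 70.17
  Sum = 454.2125 mg/L·hr
k_e = ln2 / t½ = 0.693147 / 9.52 = 0.0728 hr^-1
Extrapolated tail: C_last / k_e = 32.70 / 0.0728 = 449.176
AUC_0→∞ = 454.2125 + 449.176 = 903.3885 mg/L·hr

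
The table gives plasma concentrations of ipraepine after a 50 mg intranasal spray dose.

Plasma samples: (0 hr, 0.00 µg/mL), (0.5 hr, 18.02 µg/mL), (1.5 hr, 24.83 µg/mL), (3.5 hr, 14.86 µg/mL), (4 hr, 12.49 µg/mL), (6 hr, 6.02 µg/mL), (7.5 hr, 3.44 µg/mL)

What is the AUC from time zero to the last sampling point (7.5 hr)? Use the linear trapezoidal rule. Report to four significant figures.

Trapezoidal AUC_0→7.5:
  [0→0.5]: (0.00+18.02)/2 × 0.5 = 4.505
  [0.5→1.5]: (18.02+24.83)/2 × 1 = 21.425
  [1.5→3.5]: (24.83+14.86)/2 × 2 = 39.69
  [3.5→4]: (14.86+12.49)/2 × 0.5 = 6.8375
  [4→6]: (12.49+6.02)/2 × 2 = 18.51
  [6→7.5]: (6.02+3.44)/2 × 1.5 = 7.095
  Sum = 98.0625 µg/mL·hr

AUC = 98.06 µg/mL·hr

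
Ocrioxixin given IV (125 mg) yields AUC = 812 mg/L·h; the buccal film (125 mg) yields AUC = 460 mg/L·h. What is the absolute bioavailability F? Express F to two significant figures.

F = (AUC_ev / D_ev) / (AUC_iv / D_iv)
  = (460/125) / (812/125)
  = 3.68 / 6.496 = 0.5665

F = 0.57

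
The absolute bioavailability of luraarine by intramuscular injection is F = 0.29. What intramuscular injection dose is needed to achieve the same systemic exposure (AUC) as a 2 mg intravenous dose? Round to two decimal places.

D_intramuscular = 6.90 mg

For equal systemic exposure: F × D_ev = D_iv
D_ev = D_iv / F = 2 / 0.29 = 6.89655 mg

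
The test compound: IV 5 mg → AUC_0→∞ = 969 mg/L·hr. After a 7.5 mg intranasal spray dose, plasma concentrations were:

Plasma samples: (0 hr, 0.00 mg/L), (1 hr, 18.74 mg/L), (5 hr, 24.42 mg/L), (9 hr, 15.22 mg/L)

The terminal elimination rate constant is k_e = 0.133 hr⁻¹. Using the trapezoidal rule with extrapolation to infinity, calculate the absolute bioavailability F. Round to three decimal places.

F = 0.199

Trapezoidal AUC_0→9 (intranasal spray):
  [0→1]: (0.00+18.74)/2 × 1 = 9.37
  [1→5]: (18.74+24.42)/2 × 4 = 86.32
  [5→9]: (24.42+15.22)/2 × 4 = 79.28
  Sum = 174.97 mg/L·hr
Tail: C_last/k_e = 15.22/0.133 = 114.436
AUC_0→∞ (intranasal spray) = 174.97 + 114.436 = 289.406 mg/L·hr
F = (AUC_ev/D_ev)/(AUC_iv/D_iv) = (289.406/7.5)/(969/5) = 38.5875/193.8 = 0.1991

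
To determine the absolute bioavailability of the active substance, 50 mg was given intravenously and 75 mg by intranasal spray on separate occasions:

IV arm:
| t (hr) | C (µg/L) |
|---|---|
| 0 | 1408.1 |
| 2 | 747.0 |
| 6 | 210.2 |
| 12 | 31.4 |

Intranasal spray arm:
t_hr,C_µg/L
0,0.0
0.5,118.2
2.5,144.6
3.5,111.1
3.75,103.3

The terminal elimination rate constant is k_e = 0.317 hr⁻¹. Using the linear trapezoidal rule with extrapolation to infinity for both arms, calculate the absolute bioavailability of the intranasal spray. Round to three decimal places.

F = 0.105

Trapezoidal AUC_0→12 (IV):
  [0→2]: (1408.1+747.0)/2 × 2 = 2155.1
  [2→6]: (747.0+210.2)/2 × 4 = 1914.4
  [6→12]: (210.2+31.4)/2 × 6 = 724.8
  Sum = 4794.3 µg/L·hr
IV tail: 31.4/0.317 = 99.054; AUC_iv,0→∞ = 4794.3 + 99.054 = 4893.354 µg/L·hr
Trapezoidal AUC_0→3.75 (intranasal spray):
  [0→0.5]: (0.0+118.2)/2 × 0.5 = 29.55
  [0.5→2.5]: (118.2+144.6)/2 × 2 = 262.8
  [2.5→3.5]: (144.6+111.1)/2 × 1 = 127.85
  [3.5→3.75]: (111.1+103.3)/2 × 0.25 = 26.8
  Sum = 447.0 µg/L·hr
intranasal spray tail: 103.3/0.317 = 325.868; AUC_ev,0→∞ = 447.0 + 325.868 = 772.868 µg/L·hr
F = (AUC_ev/D_ev)/(AUC_iv/D_iv) = (772.868/75)/(4893.354/50) = 10.3049/97.86708 = 0.1053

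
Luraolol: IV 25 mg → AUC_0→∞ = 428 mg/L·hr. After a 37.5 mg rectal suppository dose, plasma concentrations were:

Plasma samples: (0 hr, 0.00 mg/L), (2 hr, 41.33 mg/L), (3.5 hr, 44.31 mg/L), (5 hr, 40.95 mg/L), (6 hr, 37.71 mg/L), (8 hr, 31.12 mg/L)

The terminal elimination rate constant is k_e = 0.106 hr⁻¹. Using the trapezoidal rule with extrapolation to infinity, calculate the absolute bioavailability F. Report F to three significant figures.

Trapezoidal AUC_0→8 (rectal suppository):
  [0→2]: (0.00+41.33)/2 × 2 = 41.33
  [2→3.5]: (41.33+44.31)/2 × 1.5 = 64.23
  [3.5→5]: (44.31+40.95)/2 × 1.5 = 63.945
  [5→6]: (40.95+37.71)/2 × 1 = 39.33
  [6→8]: (37.71+31.12)/2 × 2 = 68.83
  Sum = 277.665 mg/L·hr
Tail: C_last/k_e = 31.12/0.106 = 293.585
AUC_0→∞ (rectal suppository) = 277.665 + 293.585 = 571.25 mg/L·hr
F = (AUC_ev/D_ev)/(AUC_iv/D_iv) = (571.25/37.5)/(428/25) = 15.2333/17.12 = 0.8898

F = 0.890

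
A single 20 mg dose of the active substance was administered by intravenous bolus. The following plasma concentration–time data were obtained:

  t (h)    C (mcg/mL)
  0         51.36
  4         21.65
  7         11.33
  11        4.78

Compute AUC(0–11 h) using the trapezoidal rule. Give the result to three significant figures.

Trapezoidal AUC_0→11:
  [0→4]: (51.36+21.65)/2 × 4 = 146.02
  [4→7]: (21.65+11.33)/2 × 3 = 49.47
  [7→11]: (11.33+4.78)/2 × 4 = 32.22
  Sum = 227.71 mcg/mL·h

AUC = 228 mcg/mL·h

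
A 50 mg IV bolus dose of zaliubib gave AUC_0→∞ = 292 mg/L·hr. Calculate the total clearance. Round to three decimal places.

CL = Dose_iv / AUC_0→∞
   = 50 / 292 = 0.171233 L/hr

CL = 0.171 L/hr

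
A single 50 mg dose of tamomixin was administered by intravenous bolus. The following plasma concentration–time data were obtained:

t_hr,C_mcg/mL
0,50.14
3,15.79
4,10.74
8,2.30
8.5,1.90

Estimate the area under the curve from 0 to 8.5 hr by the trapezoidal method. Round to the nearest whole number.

AUC = 139 mcg/mL·hr

Trapezoidal AUC_0→8.5:
  [0→3]: (50.14+15.79)/2 × 3 = 98.895
  [3→4]: (15.79+10.74)/2 × 1 = 13.265
  [4→8]: (10.74+2.30)/2 × 4 = 26.08
  [8→8.5]: (2.30+1.90)/2 × 0.5 = 1.05
  Sum = 139.29 mcg/mL·hr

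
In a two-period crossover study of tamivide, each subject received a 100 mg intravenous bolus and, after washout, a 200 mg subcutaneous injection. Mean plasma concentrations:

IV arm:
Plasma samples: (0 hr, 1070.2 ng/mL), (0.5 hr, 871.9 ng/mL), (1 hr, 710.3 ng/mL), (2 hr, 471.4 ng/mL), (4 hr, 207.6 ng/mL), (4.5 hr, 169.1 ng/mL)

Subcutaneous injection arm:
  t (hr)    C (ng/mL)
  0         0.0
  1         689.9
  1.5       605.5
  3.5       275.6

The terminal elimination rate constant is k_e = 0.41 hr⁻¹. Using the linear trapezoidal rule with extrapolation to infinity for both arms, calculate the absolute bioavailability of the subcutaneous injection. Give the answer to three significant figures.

Trapezoidal AUC_0→4.5 (IV):
  [0→0.5]: (1070.2+871.9)/2 × 0.5 = 485.525
  [0.5→1]: (871.9+710.3)/2 × 0.5 = 395.55
  [1→2]: (710.3+471.4)/2 × 1 = 590.85
  [2→4]: (471.4+207.6)/2 × 2 = 679.0
  [4→4.5]: (207.6+169.1)/2 × 0.5 = 94.175
  Sum = 2245.1 ng/mL·hr
IV tail: 169.1/0.41 = 412.439; AUC_iv,0→∞ = 2245.1 + 412.439 = 2657.539 ng/mL·hr
Trapezoidal AUC_0→3.5 (subcutaneous injection):
  [0→1]: (0.0+689.9)/2 × 1 = 344.95
  [1→1.5]: (689.9+605.5)/2 × 0.5 = 323.85
  [1.5→3.5]: (605.5+275.6)/2 × 2 = 881.1
  Sum = 1549.9 ng/mL·hr
subcutaneous injection tail: 275.6/0.41 = 672.195; AUC_ev,0→∞ = 1549.9 + 672.195 = 2222.095 ng/mL·hr
F = (AUC_ev/D_ev)/(AUC_iv/D_iv) = (2222.095/200)/(2657.539/100) = 11.110475/26.57539 = 0.4181

F = 0.418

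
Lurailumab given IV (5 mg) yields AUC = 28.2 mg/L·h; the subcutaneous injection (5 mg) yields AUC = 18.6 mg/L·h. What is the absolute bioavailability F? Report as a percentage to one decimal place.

F = 66.0%

F = (AUC_ev / D_ev) / (AUC_iv / D_iv)
  = (18.6/5) / (28.2/5)
  = 3.72 / 5.64 = 0.6596
  = 65.96%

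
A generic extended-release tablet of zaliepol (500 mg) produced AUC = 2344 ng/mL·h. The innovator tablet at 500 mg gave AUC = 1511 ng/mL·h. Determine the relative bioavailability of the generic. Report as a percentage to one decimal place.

F_rel = (AUC_test/D_test) / (AUC_ref/D_ref)
      = (2344/500) / (1511/500)
      = 4.688 / 3.022 = 1.5513 = 155.13%

F_rel = 155.1%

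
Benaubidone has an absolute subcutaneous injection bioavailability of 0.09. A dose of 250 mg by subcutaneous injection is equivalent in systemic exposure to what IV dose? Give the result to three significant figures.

D_iv = 22.5 mg

Systemic exposure from an extravascular dose = F × D_ev, so the equivalent IV dose is F × D_ev.
D_iv = F × D_ev = 0.09 × 250 = 22.5 mg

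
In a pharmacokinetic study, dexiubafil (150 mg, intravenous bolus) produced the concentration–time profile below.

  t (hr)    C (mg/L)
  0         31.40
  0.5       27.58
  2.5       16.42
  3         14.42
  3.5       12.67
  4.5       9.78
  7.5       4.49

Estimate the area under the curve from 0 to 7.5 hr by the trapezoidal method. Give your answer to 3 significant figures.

AUC = 106 mg/L·hr

Trapezoidal AUC_0→7.5:
  [0→0.5]: (31.40+27.58)/2 × 0.5 = 14.745
  [0.5→2.5]: (27.58+16.42)/2 × 2 = 44.0
  [2.5→3]: (16.42+14.42)/2 × 0.5 = 7.71
  [3→3.5]: (14.42+12.67)/2 × 0.5 = 6.7725
  [3.5→4.5]: (12.67+9.78)/2 × 1 = 11.225
  [4.5→7.5]: (9.78+4.49)/2 × 3 = 21.405
  Sum = 105.8575 mg/L·hr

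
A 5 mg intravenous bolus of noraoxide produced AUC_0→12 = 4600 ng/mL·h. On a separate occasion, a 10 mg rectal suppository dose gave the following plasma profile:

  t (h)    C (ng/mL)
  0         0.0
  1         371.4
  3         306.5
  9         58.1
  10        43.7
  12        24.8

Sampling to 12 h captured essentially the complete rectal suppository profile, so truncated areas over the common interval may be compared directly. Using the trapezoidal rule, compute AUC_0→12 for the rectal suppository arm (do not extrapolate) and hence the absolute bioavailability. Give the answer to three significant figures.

F = 0.226

Trapezoidal AUC_0→12 (rectal suppository):
  [0→1]: (0.0+371.4)/2 × 1 = 185.7
  [1→3]: (371.4+306.5)/2 × 2 = 677.9
  [3→9]: (306.5+58.1)/2 × 6 = 1093.8
  [9→10]: (58.1+43.7)/2 × 1 = 50.9
  [10→12]: (43.7+24.8)/2 × 2 = 68.5
  Sum = 2076.8 ng/mL·h
F = (AUC_ev/D_ev)/(AUC_iv/D_iv) = (2076.8/10)/(4600/5) = 207.68/920 = 0.2257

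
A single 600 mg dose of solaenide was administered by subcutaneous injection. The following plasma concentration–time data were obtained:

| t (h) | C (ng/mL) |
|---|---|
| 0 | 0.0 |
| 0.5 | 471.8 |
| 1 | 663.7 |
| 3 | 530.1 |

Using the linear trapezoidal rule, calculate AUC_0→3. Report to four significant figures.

Trapezoidal AUC_0→3:
  [0→0.5]: (0.0+471.8)/2 × 0.5 = 117.95
  [0.5→1]: (471.8+663.7)/2 × 0.5 = 283.875
  [1→3]: (663.7+530.1)/2 × 2 = 1193.8
  Sum = 1595.625 ng/mL·h

AUC = 1596 ng/mL·h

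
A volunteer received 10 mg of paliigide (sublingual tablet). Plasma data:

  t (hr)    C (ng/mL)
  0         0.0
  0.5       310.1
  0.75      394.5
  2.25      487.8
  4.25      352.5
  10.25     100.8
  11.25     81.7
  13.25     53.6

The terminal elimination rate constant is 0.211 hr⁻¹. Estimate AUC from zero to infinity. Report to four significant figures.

Trapezoidal AUC_0→13.25:
  [0→0.5]: (0.0+310.1)/2 × 0.5 = 77.525
  [0.5→0.75]: (310.1+394.5)/2 × 0.25 = 88.075
  [0.75→2.25]: (394.5+487.8)/2 × 1.5 = 661.725
  [2.25→4.25]: (487.8+352.5)/2 × 2 = 840.3
  [4.25→10.25]: (352.5+100.8)/2 × 6 = 1359.9
  [10.25→11.25]: (100.8+81.7)/2 × 1 = 91.25
  [11.25→13.25]: (81.7+53.6)/2 × 2 = 135.3
  Sum = 3254.075 ng/mL·hr
Extrapolated tail: C_last / k_e = 53.6 / 0.211 = 254.028
AUC_0→∞ = 3254.075 + 254.028 = 3508.103 ng/mL·hr

AUC = 3508 ng/mL·hr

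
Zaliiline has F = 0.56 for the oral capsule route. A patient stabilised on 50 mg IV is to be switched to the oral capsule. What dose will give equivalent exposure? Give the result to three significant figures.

D_oral = 89.3 mg

For equal systemic exposure: F × D_ev = D_iv
D_ev = D_iv / F = 50 / 0.56 = 89.2857 mg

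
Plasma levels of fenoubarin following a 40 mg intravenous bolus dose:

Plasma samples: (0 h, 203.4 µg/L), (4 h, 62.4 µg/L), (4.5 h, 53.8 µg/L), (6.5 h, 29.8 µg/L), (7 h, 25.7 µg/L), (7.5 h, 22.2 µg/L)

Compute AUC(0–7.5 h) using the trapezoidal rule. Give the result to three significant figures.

Trapezoidal AUC_0→7.5:
  [0→4]: (203.4+62.4)/2 × 4 = 531.6
  [4→4.5]: (62.4+53.8)/2 × 0.5 = 29.05
  [4.5→6.5]: (53.8+29.8)/2 × 2 = 83.6
  [6.5→7]: (29.8+25.7)/2 × 0.5 = 13.875
  [7→7.5]: (25.7+22.2)/2 × 0.5 = 11.975
  Sum = 670.1 µg/L·h

AUC = 670 µg/L·h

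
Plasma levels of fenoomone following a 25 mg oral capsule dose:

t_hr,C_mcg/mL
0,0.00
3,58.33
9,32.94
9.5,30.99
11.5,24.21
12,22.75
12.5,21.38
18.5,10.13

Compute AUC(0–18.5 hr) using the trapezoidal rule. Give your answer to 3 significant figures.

AUC = 550 mcg/mL·hr

Trapezoidal AUC_0→18.5:
  [0→3]: (0.00+58.33)/2 × 3 = 87.495
  [3→9]: (58.33+32.94)/2 × 6 = 273.81
  [9→9.5]: (32.94+30.99)/2 × 0.5 = 15.9825
  [9.5→11.5]: (30.99+24.21)/2 × 2 = 55.2
  [11.5→12]: (24.21+22.75)/2 × 0.5 = 11.74
  [12→12.5]: (22.75+21.38)/2 × 0.5 = 11.0325
  [12.5→18.5]: (21.38+10.13)/2 × 6 = 94.53
  Sum = 549.79 mcg/mL·hr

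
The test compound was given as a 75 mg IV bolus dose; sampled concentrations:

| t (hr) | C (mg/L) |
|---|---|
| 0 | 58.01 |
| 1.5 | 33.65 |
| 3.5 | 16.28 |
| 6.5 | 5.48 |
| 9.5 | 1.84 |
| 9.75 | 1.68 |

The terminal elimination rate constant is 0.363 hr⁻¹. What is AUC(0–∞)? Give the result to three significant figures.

AUC = 167 mg/L·hr

Trapezoidal AUC_0→9.75:
  [0→1.5]: (58.01+33.65)/2 × 1.5 = 68.745
  [1.5→3.5]: (33.65+16.28)/2 × 2 = 49.93
  [3.5→6.5]: (16.28+5.48)/2 × 3 = 32.64
  [6.5→9.5]: (5.48+1.84)/2 × 3 = 10.98
  [9.5→9.75]: (1.84+1.68)/2 × 0.25 = 0.44
  Sum = 162.735 mg/L·hr
Extrapolated tail: C_last / k_e = 1.68 / 0.363 = 4.628
AUC_0→∞ = 162.735 + 4.628 = 167.363 mg/L·hr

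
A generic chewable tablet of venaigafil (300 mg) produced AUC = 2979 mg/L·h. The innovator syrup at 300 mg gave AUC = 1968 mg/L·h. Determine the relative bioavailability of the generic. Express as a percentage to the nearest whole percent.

F_rel = (AUC_test/D_test) / (AUC_ref/D_ref)
      = (2979/300) / (1968/300)
      = 9.93 / 6.56 = 1.5137 = 151.37%

F_rel = 151%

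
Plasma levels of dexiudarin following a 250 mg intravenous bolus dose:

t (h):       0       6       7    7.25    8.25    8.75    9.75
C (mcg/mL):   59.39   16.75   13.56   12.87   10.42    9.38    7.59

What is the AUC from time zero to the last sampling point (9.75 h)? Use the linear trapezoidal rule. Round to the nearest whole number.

Trapezoidal AUC_0→9.75:
  [0→6]: (59.39+16.75)/2 × 6 = 228.42
  [6→7]: (16.75+13.56)/2 × 1 = 15.155
  [7→7.25]: (13.56+12.87)/2 × 0.25 = 3.30375
  [7.25→8.25]: (12.87+10.42)/2 × 1 = 11.645
  [8.25→8.75]: (10.42+9.38)/2 × 0.5 = 4.95
  [8.75→9.75]: (9.38+7.59)/2 × 1 = 8.485
  Sum = 271.95875 mcg/mL·h

AUC = 272 mcg/mL·h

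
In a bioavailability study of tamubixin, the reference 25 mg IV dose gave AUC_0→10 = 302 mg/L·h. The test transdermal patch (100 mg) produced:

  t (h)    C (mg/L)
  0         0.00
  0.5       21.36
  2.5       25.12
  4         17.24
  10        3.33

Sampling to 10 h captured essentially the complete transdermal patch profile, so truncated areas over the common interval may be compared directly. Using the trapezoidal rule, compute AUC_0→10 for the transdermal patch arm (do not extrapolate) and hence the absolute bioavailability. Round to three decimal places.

Trapezoidal AUC_0→10 (transdermal patch):
  [0→0.5]: (0.00+21.36)/2 × 0.5 = 5.34
  [0.5→2.5]: (21.36+25.12)/2 × 2 = 46.48
  [2.5→4]: (25.12+17.24)/2 × 1.5 = 31.77
  [4→10]: (17.24+3.33)/2 × 6 = 61.71
  Sum = 145.3 mg/L·h
F = (AUC_ev/D_ev)/(AUC_iv/D_iv) = (145.3/100)/(302/25) = 1.453/12.08 = 0.1203

F = 0.120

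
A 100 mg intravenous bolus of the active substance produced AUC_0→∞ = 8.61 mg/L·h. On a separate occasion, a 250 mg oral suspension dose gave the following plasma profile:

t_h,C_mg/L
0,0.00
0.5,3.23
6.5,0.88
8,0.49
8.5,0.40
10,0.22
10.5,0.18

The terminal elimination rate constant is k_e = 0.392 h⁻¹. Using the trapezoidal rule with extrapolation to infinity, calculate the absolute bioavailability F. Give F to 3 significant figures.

F = 0.716

Trapezoidal AUC_0→10.5 (oral suspension):
  [0→0.5]: (0.00+3.23)/2 × 0.5 = 0.8075
  [0.5→6.5]: (3.23+0.88)/2 × 6 = 12.33
  [6.5→8]: (0.88+0.49)/2 × 1.5 = 1.0275
  [8→8.5]: (0.49+0.40)/2 × 0.5 = 0.2225
  [8.5→10]: (0.40+0.22)/2 × 1.5 = 0.465
  [10→10.5]: (0.22+0.18)/2 × 0.5 = 0.1
  Sum = 14.9525 mg/L·h
Tail: C_last/k_e = 0.18/0.392 = 0.459
AUC_0→∞ (oral suspension) = 14.9525 + 0.459 = 15.4115 mg/L·h
F = (AUC_ev/D_ev)/(AUC_iv/D_iv) = (15.4115/250)/(8.61/100) = 0.061646/0.0861 = 0.7160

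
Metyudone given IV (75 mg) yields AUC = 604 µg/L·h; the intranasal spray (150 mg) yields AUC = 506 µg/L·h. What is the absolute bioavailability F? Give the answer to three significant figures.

F = (AUC_ev / D_ev) / (AUC_iv / D_iv)
  = (506/150) / (604/75)
  = 3.37333 / 8.05333 = 0.4189

F = 0.419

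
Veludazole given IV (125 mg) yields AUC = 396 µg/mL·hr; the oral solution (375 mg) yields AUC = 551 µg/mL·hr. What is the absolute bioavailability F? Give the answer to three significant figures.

F = (AUC_ev / D_ev) / (AUC_iv / D_iv)
  = (551/375) / (396/125)
  = 1.46933 / 3.168 = 0.4638

F = 0.464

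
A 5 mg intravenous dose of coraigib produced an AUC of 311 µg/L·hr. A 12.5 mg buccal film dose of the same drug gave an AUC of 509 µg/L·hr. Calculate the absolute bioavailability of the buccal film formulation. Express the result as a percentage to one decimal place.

F = (AUC_ev / D_ev) / (AUC_iv / D_iv)
  = (509/12.5) / (311/5)
  = 40.72 / 62.2 = 0.6547
  = 65.47%

F = 65.5%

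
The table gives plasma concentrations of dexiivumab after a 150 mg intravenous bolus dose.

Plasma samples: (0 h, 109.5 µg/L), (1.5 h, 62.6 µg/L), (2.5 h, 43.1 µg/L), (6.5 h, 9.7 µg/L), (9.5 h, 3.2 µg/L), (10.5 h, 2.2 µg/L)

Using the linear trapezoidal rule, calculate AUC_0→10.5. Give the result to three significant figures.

Trapezoidal AUC_0→10.5:
  [0→1.5]: (109.5+62.6)/2 × 1.5 = 129.075
  [1.5→2.5]: (62.6+43.1)/2 × 1 = 52.85
  [2.5→6.5]: (43.1+9.7)/2 × 4 = 105.6
  [6.5→9.5]: (9.7+3.2)/2 × 3 = 19.35
  [9.5→10.5]: (3.2+2.2)/2 × 1 = 2.7
  Sum = 309.575 µg/L·h

AUC = 310 µg/L·h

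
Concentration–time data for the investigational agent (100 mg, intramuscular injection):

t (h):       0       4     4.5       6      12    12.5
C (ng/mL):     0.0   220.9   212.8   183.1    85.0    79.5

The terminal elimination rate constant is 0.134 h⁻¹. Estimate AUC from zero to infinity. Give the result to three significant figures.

Trapezoidal AUC_0→12.5:
  [0→4]: (0.0+220.9)/2 × 4 = 441.8
  [4→4.5]: (220.9+212.8)/2 × 0.5 = 108.425
  [4.5→6]: (212.8+183.1)/2 × 1.5 = 296.925
  [6→12]: (183.1+85.0)/2 × 6 = 804.3
  [12→12.5]: (85.0+79.5)/2 × 0.5 = 41.125
  Sum = 1692.575 ng/mL·h
Extrapolated tail: C_last / k_e = 79.5 / 0.134 = 593.284
AUC_0→∞ = 1692.575 + 593.284 = 2285.859 ng/mL·h

AUC = 2290 ng/mL·h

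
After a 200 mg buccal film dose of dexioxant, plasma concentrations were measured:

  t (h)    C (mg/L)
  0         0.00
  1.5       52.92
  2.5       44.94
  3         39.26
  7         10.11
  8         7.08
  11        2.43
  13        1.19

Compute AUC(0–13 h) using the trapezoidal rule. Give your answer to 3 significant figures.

Trapezoidal AUC_0→13:
  [0→1.5]: (0.00+52.92)/2 × 1.5 = 39.69
  [1.5→2.5]: (52.92+44.94)/2 × 1 = 48.93
  [2.5→3]: (44.94+39.26)/2 × 0.5 = 21.05
  [3→7]: (39.26+10.11)/2 × 4 = 98.74
  [7→8]: (10.11+7.08)/2 × 1 = 8.595
  [8→11]: (7.08+2.43)/2 × 3 = 14.265
  [11→13]: (2.43+1.19)/2 × 2 = 3.62
  Sum = 234.89 mg/L·h

AUC = 235 mg/L·h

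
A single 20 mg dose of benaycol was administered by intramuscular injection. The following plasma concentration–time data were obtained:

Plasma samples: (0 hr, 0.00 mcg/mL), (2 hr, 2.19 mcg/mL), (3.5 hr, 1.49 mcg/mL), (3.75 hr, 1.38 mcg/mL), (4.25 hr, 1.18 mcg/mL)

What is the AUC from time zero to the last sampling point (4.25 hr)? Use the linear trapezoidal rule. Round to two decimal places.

AUC = 5.95 mcg/mL·hr

Trapezoidal AUC_0→4.25:
  [0→2]: (0.00+2.19)/2 × 2 = 2.19
  [2→3.5]: (2.19+1.49)/2 × 1.5 = 2.76
  [3.5→3.75]: (1.49+1.38)/2 × 0.25 = 0.35875
  [3.75→4.25]: (1.38+1.18)/2 × 0.5 = 0.64
  Sum = 5.94875 mcg/mL·hr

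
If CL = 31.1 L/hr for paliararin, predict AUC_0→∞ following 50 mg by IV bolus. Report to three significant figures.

AUC_0→∞ = Dose_iv / CL
        = 50 / 31.1 = 1.60772 mg/L·hr

AUC = 1.61 mg/L·hr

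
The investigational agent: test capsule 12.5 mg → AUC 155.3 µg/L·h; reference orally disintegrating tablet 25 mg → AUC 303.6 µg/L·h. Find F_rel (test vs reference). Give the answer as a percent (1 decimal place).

F_rel = 102.3%

F_rel = (AUC_test/D_test) / (AUC_ref/D_ref)
      = (155.3/12.5) / (303.6/25)
      = 12.424 / 12.144 = 1.0231 = 102.31%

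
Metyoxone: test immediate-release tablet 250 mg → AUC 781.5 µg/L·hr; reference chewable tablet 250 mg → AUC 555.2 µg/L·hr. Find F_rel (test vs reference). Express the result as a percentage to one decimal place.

F_rel = (AUC_test/D_test) / (AUC_ref/D_ref)
      = (781.5/250) / (555.2/250)
      = 3.126 / 2.2208 = 1.4076 = 140.76%

F_rel = 140.8%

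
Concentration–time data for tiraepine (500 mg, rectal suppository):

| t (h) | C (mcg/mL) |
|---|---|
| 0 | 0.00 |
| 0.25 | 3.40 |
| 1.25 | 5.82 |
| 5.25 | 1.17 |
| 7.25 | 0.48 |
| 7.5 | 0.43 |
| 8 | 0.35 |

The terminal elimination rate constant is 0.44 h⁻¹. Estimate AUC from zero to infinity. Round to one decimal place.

AUC = 21.8 mcg/mL·h

Trapezoidal AUC_0→8:
  [0→0.25]: (0.00+3.40)/2 × 0.25 = 0.425
  [0.25→1.25]: (3.40+5.82)/2 × 1 = 4.61
  [1.25→5.25]: (5.82+1.17)/2 × 4 = 13.98
  [5.25→7.25]: (1.17+0.48)/2 × 2 = 1.65
  [7.25→7.5]: (0.48+0.43)/2 × 0.25 = 0.11375
  [7.5→8]: (0.43+0.35)/2 × 0.5 = 0.195
  Sum = 20.97375 mcg/mL·h
Extrapolated tail: C_last / k_e = 0.35 / 0.44 = 0.795
AUC_0→∞ = 20.97375 + 0.795 = 21.76875 mcg/mL·h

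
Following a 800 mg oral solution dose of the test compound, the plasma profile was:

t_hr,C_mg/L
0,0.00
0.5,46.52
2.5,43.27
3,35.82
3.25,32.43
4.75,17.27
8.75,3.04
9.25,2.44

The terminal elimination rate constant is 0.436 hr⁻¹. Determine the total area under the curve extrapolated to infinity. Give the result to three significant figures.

Trapezoidal AUC_0→9.25:
  [0→0.5]: (0.00+46.52)/2 × 0.5 = 11.63
  [0.5→2.5]: (46.52+43.27)/2 × 2 = 89.79
  [2.5→3]: (43.27+35.82)/2 × 0.5 = 19.7725
  [3→3.25]: (35.82+32.43)/2 × 0.25 = 8.53125
  [3.25→4.75]: (32.43+17.27)/2 × 1.5 = 37.275
  [4.75→8.75]: (17.27+3.04)/2 × 4 = 40.62
  [8.75→9.25]: (3.04+2.44)/2 × 0.5 = 1.37
  Sum = 208.98875 mg/L·hr
Extrapolated tail: C_last / k_e = 2.44 / 0.436 = 5.596
AUC_0→∞ = 208.98875 + 5.596 = 214.58475 mg/L·hr

AUC = 215 mg/L·hr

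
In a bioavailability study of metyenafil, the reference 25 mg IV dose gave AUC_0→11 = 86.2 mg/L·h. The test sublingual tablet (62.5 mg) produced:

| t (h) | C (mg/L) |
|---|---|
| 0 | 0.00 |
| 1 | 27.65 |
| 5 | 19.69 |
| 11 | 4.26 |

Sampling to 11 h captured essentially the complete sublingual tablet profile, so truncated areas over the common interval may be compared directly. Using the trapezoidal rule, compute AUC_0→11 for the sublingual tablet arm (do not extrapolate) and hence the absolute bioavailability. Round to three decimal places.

F = 0.837

Trapezoidal AUC_0→11 (sublingual tablet):
  [0→1]: (0.00+27.65)/2 × 1 = 13.825
  [1→5]: (27.65+19.69)/2 × 4 = 94.68
  [5→11]: (19.69+4.26)/2 × 6 = 71.85
  Sum = 180.355 mg/L·h
F = (AUC_ev/D_ev)/(AUC_iv/D_iv) = (180.355/62.5)/(86.2/25) = 2.88568/3.448 = 0.8369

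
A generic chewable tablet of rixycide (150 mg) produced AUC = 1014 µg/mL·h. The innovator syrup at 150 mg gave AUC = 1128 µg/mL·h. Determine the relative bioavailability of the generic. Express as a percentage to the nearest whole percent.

F_rel = (AUC_test/D_test) / (AUC_ref/D_ref)
      = (1014/150) / (1128/150)
      = 6.76 / 7.52 = 0.8989 = 89.89%

F_rel = 90%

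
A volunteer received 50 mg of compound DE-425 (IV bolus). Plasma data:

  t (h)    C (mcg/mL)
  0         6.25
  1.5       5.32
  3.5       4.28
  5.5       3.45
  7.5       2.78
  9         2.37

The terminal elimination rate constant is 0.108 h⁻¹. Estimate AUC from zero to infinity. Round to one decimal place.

AUC = 58.0 mcg/mL·h

Trapezoidal AUC_0→9:
  [0→1.5]: (6.25+5.32)/2 × 1.5 = 8.6775
  [1.5→3.5]: (5.32+4.28)/2 × 2 = 9.6
  [3.5→5.5]: (4.28+3.45)/2 × 2 = 7.73
  [5.5→7.5]: (3.45+2.78)/2 × 2 = 6.23
  [7.5→9]: (2.78+2.37)/2 × 1.5 = 3.8625
  Sum = 36.1 mcg/mL·h
Extrapolated tail: C_last / k_e = 2.37 / 0.108 = 21.944
AUC_0→∞ = 36.1 + 21.944 = 58.044 mcg/mL·h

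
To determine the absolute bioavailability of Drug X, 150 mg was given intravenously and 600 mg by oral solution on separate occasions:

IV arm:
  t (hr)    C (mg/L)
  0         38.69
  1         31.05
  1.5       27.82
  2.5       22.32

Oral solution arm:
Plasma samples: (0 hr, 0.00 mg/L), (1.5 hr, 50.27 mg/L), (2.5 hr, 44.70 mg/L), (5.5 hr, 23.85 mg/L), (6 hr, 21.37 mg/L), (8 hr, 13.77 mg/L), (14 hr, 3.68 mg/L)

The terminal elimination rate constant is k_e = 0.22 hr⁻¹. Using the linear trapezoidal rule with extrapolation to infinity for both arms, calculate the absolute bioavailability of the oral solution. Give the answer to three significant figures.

F = 0.431

Trapezoidal AUC_0→2.5 (IV):
  [0→1]: (38.69+31.05)/2 × 1 = 34.87
  [1→1.5]: (31.05+27.82)/2 × 0.5 = 14.7175
  [1.5→2.5]: (27.82+22.32)/2 × 1 = 25.07
  Sum = 74.6575 mg/L·hr
IV tail: 22.32/0.22 = 101.455; AUC_iv,0→∞ = 74.6575 + 101.455 = 176.1125 mg/L·hr
Trapezoidal AUC_0→14 (oral solution):
  [0→1.5]: (0.00+50.27)/2 × 1.5 = 37.7025
  [1.5→2.5]: (50.27+44.70)/2 × 1 = 47.485
  [2.5→5.5]: (44.70+23.85)/2 × 3 = 102.825
  [5.5→6]: (23.85+21.37)/2 × 0.5 = 11.305
  [6→8]: (21.37+13.77)/2 × 2 = 35.14
  [8→14]: (13.77+3.68)/2 × 6 = 52.35
  Sum = 286.8075 mg/L·hr
oral solution tail: 3.68/0.22 = 16.727; AUC_ev,0→∞ = 286.8075 + 16.727 = 303.5345 mg/L·hr
F = (AUC_ev/D_ev)/(AUC_iv/D_iv) = (303.5345/600)/(176.1125/150) = 0.505891/1.17408 = 0.4309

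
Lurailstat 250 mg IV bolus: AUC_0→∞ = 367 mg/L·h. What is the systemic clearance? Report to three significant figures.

CL = Dose_iv / AUC_0→∞
   = 250 / 367 = 0.681199 L/h

CL = 0.681 L/h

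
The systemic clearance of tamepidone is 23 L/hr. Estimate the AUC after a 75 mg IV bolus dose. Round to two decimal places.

AUC_0→∞ = Dose_iv / CL
        = 75 / 23 = 3.26087 mg/L·hr

AUC = 3.26 mg/L·hr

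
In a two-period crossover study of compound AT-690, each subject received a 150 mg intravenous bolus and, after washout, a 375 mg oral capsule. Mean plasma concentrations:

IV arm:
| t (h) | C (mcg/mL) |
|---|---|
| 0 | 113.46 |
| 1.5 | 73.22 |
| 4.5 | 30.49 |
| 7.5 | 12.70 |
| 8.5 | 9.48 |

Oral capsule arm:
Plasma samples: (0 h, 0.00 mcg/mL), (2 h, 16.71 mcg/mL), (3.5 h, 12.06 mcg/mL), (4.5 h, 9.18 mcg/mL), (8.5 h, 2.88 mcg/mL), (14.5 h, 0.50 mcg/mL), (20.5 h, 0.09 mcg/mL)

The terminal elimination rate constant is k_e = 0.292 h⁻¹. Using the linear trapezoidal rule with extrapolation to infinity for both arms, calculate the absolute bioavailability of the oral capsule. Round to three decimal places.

Trapezoidal AUC_0→8.5 (IV):
  [0→1.5]: (113.46+73.22)/2 × 1.5 = 140.01
  [1.5→4.5]: (73.22+30.49)/2 × 3 = 155.565
  [4.5→7.5]: (30.49+12.70)/2 × 3 = 64.785
  [7.5→8.5]: (12.70+9.48)/2 × 1 = 11.09
  Sum = 371.45 mcg/mL·h
IV tail: 9.48/0.292 = 32.466; AUC_iv,0→∞ = 371.45 + 32.466 = 403.916 mcg/mL·h
Trapezoidal AUC_0→20.5 (oral capsule):
  [0→2]: (0.00+16.71)/2 × 2 = 16.71
  [2→3.5]: (16.71+12.06)/2 × 1.5 = 21.5775
  [3.5→4.5]: (12.06+9.18)/2 × 1 = 10.62
  [4.5→8.5]: (9.18+2.88)/2 × 4 = 24.12
  [8.5→14.5]: (2.88+0.50)/2 × 6 = 10.14
  [14.5→20.5]: (0.50+0.09)/2 × 6 = 1.77
  Sum = 84.9375 mcg/mL·h
oral capsule tail: 0.09/0.292 = 0.308; AUC_ev,0→∞ = 84.9375 + 0.308 = 85.2455 mcg/mL·h
F = (AUC_ev/D_ev)/(AUC_iv/D_iv) = (85.2455/375)/(403.916/150) = 0.227321/2.69277 = 0.0844

F = 0.084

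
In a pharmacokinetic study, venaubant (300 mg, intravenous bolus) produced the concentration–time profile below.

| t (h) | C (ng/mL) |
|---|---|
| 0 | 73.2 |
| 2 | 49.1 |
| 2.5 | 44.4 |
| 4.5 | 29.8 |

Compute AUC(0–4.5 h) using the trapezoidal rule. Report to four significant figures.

Trapezoidal AUC_0→4.5:
  [0→2]: (73.2+49.1)/2 × 2 = 122.3
  [2→2.5]: (49.1+44.4)/2 × 0.5 = 23.375
  [2.5→4.5]: (44.4+29.8)/2 × 2 = 74.2
  Sum = 219.875 ng/mL·h

AUC = 219.9 ng/mL·h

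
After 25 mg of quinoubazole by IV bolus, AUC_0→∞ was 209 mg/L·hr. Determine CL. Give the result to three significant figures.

CL = 0.120 L/hr

CL = Dose_iv / AUC_0→∞
   = 25 / 209 = 0.119617 L/hr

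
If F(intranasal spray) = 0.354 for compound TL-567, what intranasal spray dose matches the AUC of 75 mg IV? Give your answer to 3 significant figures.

D_intranasal = 212 mg

For equal systemic exposure: F × D_ev = D_iv
D_ev = D_iv / F = 75 / 0.354 = 211.864 mg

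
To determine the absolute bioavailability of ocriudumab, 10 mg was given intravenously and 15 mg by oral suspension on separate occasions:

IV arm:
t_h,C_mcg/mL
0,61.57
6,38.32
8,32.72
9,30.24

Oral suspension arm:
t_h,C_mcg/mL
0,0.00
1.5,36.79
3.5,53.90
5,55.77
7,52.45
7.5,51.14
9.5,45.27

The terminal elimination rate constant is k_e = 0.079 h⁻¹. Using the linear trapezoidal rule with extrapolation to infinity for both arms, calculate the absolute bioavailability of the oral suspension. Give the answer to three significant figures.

Trapezoidal AUC_0→9 (IV):
  [0→6]: (61.57+38.32)/2 × 6 = 299.67
  [6→8]: (38.32+32.72)/2 × 2 = 71.04
  [8→9]: (32.72+30.24)/2 × 1 = 31.48
  Sum = 402.19 mcg/mL·h
IV tail: 30.24/0.079 = 382.785; AUC_iv,0→∞ = 402.19 + 382.785 = 784.975 mcg/mL·h
Trapezoidal AUC_0→9.5 (oral suspension):
  [0→1.5]: (0.00+36.79)/2 × 1.5 = 27.5925
  [1.5→3.5]: (36.79+53.90)/2 × 2 = 90.69
  [3.5→5]: (53.90+55.77)/2 × 1.5 = 82.2525
  [5→7]: (55.77+52.45)/2 × 2 = 108.22
  [7→7.5]: (52.45+51.14)/2 × 0.5 = 25.8975
  [7.5→9.5]: (51.14+45.27)/2 × 2 = 96.41
  Sum = 431.0625 mcg/mL·h
oral suspension tail: 45.27/0.079 = 573.038; AUC_ev,0→∞ = 431.0625 + 573.038 = 1004.1005 mcg/mL·h
F = (AUC_ev/D_ev)/(AUC_iv/D_iv) = (1004.1005/15)/(784.975/10) = 66.94/78.4975 = 0.8528

F = 0.853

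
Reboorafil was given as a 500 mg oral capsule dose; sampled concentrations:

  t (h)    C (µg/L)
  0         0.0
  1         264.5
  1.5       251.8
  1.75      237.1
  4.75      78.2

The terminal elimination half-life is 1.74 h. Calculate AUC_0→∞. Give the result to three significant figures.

AUC = 992 µg/L·h

Trapezoidal AUC_0→4.75:
  [0→1]: (0.0+264.5)/2 × 1 = 132.25
  [1→1.5]: (264.5+251.8)/2 × 0.5 = 129.075
  [1.5→1.75]: (251.8+237.1)/2 × 0.25 = 61.1125
  [1.75→4.75]: (237.1+78.2)/2 × 3 = 472.95
  Sum = 795.3875 µg/L·h
k_e = ln2 / t½ = 0.693147 / 1.74 = 0.3984 h^-1
Extrapolated tail: C_last / k_e = 78.2 / 0.3984 = 196.285
AUC_0→∞ = 795.3875 + 196.285 = 991.6725 µg/L·h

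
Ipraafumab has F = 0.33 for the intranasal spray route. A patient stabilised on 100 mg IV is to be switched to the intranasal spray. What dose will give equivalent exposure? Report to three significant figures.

For equal systemic exposure: F × D_ev = D_iv
D_ev = D_iv / F = 100 / 0.33 = 303.03 mg

D_intranasal = 303 mg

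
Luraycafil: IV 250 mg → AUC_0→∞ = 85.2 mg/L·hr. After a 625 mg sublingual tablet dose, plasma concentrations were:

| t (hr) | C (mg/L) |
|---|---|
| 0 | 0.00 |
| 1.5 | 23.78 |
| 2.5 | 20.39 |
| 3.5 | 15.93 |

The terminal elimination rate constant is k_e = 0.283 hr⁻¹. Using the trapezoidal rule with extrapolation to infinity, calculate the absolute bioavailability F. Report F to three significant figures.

Trapezoidal AUC_0→3.5 (sublingual tablet):
  [0→1.5]: (0.00+23.78)/2 × 1.5 = 17.835
  [1.5→2.5]: (23.78+20.39)/2 × 1 = 22.085
  [2.5→3.5]: (20.39+15.93)/2 × 1 = 18.16
  Sum = 58.08 mg/L·hr
Tail: C_last/k_e = 15.93/0.283 = 56.290
AUC_0→∞ (sublingual tablet) = 58.08 + 56.290 = 114.37 mg/L·hr
F = (AUC_ev/D_ev)/(AUC_iv/D_iv) = (114.37/625)/(85.2/250) = 0.182992/0.3408 = 0.5369

F = 0.537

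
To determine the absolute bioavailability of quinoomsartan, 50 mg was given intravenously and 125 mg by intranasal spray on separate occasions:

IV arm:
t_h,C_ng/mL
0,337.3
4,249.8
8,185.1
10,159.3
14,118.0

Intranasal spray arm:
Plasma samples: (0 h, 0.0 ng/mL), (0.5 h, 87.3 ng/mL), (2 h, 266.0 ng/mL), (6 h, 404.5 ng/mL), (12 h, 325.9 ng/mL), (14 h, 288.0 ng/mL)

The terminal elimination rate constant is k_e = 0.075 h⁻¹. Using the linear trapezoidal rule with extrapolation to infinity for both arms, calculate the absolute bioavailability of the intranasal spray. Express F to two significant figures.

Trapezoidal AUC_0→14 (IV):
  [0→4]: (337.3+249.8)/2 × 4 = 1174.2
  [4→8]: (249.8+185.1)/2 × 4 = 869.8
  [8→10]: (185.1+159.3)/2 × 2 = 344.4
  [10→14]: (159.3+118.0)/2 × 4 = 554.6
  Sum = 2943.0 ng/mL·h
IV tail: 118.0/0.075 = 1573.333; AUC_iv,0→∞ = 2943.0 + 1573.333 = 4516.333 ng/mL·h
Trapezoidal AUC_0→14 (intranasal spray):
  [0→0.5]: (0.0+87.3)/2 × 0.5 = 21.825
  [0.5→2]: (87.3+266.0)/2 × 1.5 = 264.975
  [2→6]: (266.0+404.5)/2 × 4 = 1341.0
  [6→12]: (404.5+325.9)/2 × 6 = 2191.2
  [12→14]: (325.9+288.0)/2 × 2 = 613.9
  Sum = 4432.9 ng/mL·h
intranasal spray tail: 288.0/0.075 = 3840.000; AUC_ev,0→∞ = 4432.9 + 3840.000 = 8272.9 ng/mL·h
F = (AUC_ev/D_ev)/(AUC_iv/D_iv) = (8272.9/125)/(4516.333/50) = 66.1832/90.32666 = 0.7327

F = 0.73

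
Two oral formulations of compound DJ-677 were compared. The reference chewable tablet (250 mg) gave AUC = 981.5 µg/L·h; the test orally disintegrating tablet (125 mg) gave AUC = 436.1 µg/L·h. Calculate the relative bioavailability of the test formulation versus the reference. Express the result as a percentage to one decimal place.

F_rel = (AUC_test/D_test) / (AUC_ref/D_ref)
      = (436.1/125) / (981.5/250)
      = 3.4888 / 3.926 = 0.8886 = 88.86%

F_rel = 88.9%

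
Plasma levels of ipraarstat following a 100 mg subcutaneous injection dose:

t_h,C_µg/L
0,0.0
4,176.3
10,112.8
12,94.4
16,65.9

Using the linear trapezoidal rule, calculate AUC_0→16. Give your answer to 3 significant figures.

AUC = 1750 µg/L·h

Trapezoidal AUC_0→16:
  [0→4]: (0.0+176.3)/2 × 4 = 352.6
  [4→10]: (176.3+112.8)/2 × 6 = 867.3
  [10→12]: (112.8+94.4)/2 × 2 = 207.2
  [12→16]: (94.4+65.9)/2 × 4 = 320.6
  Sum = 1747.7 µg/L·h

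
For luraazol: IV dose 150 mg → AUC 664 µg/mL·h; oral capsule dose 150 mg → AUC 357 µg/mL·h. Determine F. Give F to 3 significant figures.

F = (AUC_ev / D_ev) / (AUC_iv / D_iv)
  = (357/150) / (664/150)
  = 2.38 / 4.42667 = 0.5377

F = 0.538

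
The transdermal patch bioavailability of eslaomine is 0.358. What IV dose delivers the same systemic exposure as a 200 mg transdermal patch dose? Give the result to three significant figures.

D_iv = 71.6 mg

Systemic exposure from an extravascular dose = F × D_ev, so the equivalent IV dose is F × D_ev.
D_iv = F × D_ev = 0.358 × 200 = 71.6 mg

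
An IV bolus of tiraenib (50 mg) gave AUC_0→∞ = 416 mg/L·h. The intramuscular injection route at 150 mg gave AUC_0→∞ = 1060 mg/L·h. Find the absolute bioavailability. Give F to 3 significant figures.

F = (AUC_ev / D_ev) / (AUC_iv / D_iv)
  = (1060/150) / (416/50)
  = 7.06667 / 8.32 = 0.8494

F = 0.849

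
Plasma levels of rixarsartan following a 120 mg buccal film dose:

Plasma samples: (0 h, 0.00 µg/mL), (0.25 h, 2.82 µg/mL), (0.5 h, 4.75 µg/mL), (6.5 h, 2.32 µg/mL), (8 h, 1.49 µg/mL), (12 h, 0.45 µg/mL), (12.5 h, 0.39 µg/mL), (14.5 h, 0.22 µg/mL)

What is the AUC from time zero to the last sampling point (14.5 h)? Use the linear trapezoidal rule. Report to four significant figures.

AUC = 30.07 µg/mL·h

Trapezoidal AUC_0→14.5:
  [0→0.25]: (0.00+2.82)/2 × 0.25 = 0.3525
  [0.25→0.5]: (2.82+4.75)/2 × 0.25 = 0.94625
  [0.5→6.5]: (4.75+2.32)/2 × 6 = 21.21
  [6.5→8]: (2.32+1.49)/2 × 1.5 = 2.8575
  [8→12]: (1.49+0.45)/2 × 4 = 3.88
  [12→12.5]: (0.45+0.39)/2 × 0.5 = 0.21
  [12.5→14.5]: (0.39+0.22)/2 × 2 = 0.61
  Sum = 30.06625 µg/mL·h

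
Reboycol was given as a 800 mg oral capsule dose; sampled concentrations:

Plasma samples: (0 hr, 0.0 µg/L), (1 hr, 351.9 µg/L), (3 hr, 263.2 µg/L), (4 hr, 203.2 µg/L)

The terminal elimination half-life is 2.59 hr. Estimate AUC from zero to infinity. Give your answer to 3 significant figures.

Trapezoidal AUC_0→4:
  [0→1]: (0.0+351.9)/2 × 1 = 175.95
  [1→3]: (351.9+263.2)/2 × 2 = 615.1
  [3→4]: (263.2+203.2)/2 × 1 = 233.2
  Sum = 1024.25 µg/L·hr
k_e = ln2 / t½ = 0.693147 / 2.59 = 0.2676 hr^-1
Extrapolated tail: C_last / k_e = 203.2 / 0.2676 = 759.342
AUC_0→∞ = 1024.25 + 759.342 = 1783.592 µg/L·hr

AUC = 1780 µg/L·hr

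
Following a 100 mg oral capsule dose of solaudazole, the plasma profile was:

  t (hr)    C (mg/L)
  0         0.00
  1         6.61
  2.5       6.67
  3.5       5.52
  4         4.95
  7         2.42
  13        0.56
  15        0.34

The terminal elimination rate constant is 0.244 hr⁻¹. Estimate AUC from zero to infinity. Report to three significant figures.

AUC = 44.3 mg/L·hr

Trapezoidal AUC_0→15:
  [0→1]: (0.00+6.61)/2 × 1 = 3.305
  [1→2.5]: (6.61+6.67)/2 × 1.5 = 9.96
  [2.5→3.5]: (6.67+5.52)/2 × 1 = 6.095
  [3.5→4]: (5.52+4.95)/2 × 0.5 = 2.6175
  [4→7]: (4.95+2.42)/2 × 3 = 11.055
  [7→13]: (2.42+0.56)/2 × 6 = 8.94
  [13→15]: (0.56+0.34)/2 × 2 = 0.9
  Sum = 42.8725 mg/L·hr
Extrapolated tail: C_last / k_e = 0.34 / 0.244 = 1.393
AUC_0→∞ = 42.8725 + 1.393 = 44.2655 mg/L·hr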